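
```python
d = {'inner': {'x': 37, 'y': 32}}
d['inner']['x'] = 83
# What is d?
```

After line 1: d = {'inner': {'x': 37, 'y': 32}}
After line 2 (inner x overwritten): d = {'inner': {'x': 83, 'y': 32}}

{'inner': {'x': 83, 'y': 32}}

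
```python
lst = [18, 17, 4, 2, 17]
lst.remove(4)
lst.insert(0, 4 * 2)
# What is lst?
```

After line 1: lst = [18, 17, 4, 2, 17]
After line 2 (remove first 4): lst = [18, 17, 2, 17]
After line 3 (insert 8 at index 0): lst = [8, 18, 17, 2, 17]

[8, 18, 17, 2, 17]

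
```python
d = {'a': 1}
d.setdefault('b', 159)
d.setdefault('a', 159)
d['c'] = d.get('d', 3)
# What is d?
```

After line 1: d = {'a': 1}
After line 2 (setdefault adds 'b'=159): d = {'a': 1, 'b': 159}
After line 3 (setdefault 'a' no-op, already exists): d = {'a': 1, 'b': 159}
After line 4 (get('d', 3) returns default since 'd' not in d): d = {'a': 1, 'b': 159, 'c': 3}

{'a': 1, 'b': 159, 'c': 3}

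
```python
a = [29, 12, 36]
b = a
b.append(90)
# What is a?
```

After line 1: a = [29, 12, 36]
After line 2 (b = a is an alias, same object): a = [29, 12, 36], b = [29, 12, 36]
After line 3 (b.append mutates the shared list): a = [29, 12, 36, 90], b = [29, 12, 36, 90]

[29, 12, 36, 90]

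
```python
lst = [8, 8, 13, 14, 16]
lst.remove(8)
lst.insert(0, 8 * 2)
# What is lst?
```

After line 1: lst = [8, 8, 13, 14, 16]
After line 2 (remove first 8): lst = [8, 13, 14, 16]
After line 3 (insert 16 at index 0): lst = [16, 8, 13, 14, 16]

[16, 8, 13, 14, 16]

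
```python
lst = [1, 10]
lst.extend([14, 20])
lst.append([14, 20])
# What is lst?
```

After line 1: lst = [1, 10]
After line 2 (extend unpacks [14, 20]): lst = [1, 10, 14, 20]
After line 3 (append adds [14, 20] as single element): lst = [1, 10, 14, 20, [14, 20]]

[1, 10, 14, 20, [14, 20]]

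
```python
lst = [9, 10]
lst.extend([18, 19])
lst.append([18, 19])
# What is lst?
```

After line 1: lst = [9, 10]
After line 2 (extend unpacks [18, 19]): lst = [9, 10, 18, 19]
After line 3 (append adds [18, 19] as single element): lst = [9, 10, 18, 19, [18, 19]]

[9, 10, 18, 19, [18, 19]]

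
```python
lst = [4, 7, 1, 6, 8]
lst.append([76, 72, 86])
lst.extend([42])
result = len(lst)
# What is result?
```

After line 1: lst = [4, 7, 1, 6, 8]
After line 2 (append adds [76, 72, 86] as single element): lst = [4, 7, 1, 6, 8, [76, 72, 86]]
After line 3 (extend unpacks [42], adds 42): lst = [4, 7, 1, 6, 8, [76, 72, 86], 42]
After line 4: result = len(lst) = 7

7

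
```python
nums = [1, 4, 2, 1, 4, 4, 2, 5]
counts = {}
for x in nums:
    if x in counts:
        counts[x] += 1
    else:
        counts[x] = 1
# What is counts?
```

Initial: counts = {}, nums = [1, 4, 2, 1, 4, 4, 2, 5]
See 1: counts = {1: 1}
See 4: counts = {1: 1, 4: 1}
See 2: counts = {1: 1, 4: 1, 2: 1}
See 1: counts = {1: 2, 4: 1, 2: 1}
See 4: counts = {1: 2, 4: 2, 2: 1}
See 4: counts = {1: 2, 4: 3, 2: 1}
See 2: counts = {1: 2, 4: 3, 2: 2}
See 5: counts = {1: 2, 4: 3, 2: 2, 5: 1}

{1: 2, 4: 3, 2: 2, 5: 1}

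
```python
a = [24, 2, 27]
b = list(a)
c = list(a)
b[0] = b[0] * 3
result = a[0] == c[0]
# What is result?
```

After line 1: a = [24, 2, 27]
After line 2 (b = list(a), copy): a = [24, 2, 27], b = [24, 2, 27]
After line 3 (c = list(a) is a copy, new object): c = [24, 2, 27]
After line 4 (b[0] = 24 * 3 = 72; only b mutates (copy)): a = [24, 2, 27], b = [72, 2, 27], c = [24, 2, 27]
After line 5 (a[0] = 24, c[0] = 24; result = True)

True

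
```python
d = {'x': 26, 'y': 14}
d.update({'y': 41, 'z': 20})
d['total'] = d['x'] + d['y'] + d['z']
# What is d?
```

After line 1: d = {'x': 26, 'y': 14}
After line 2 (y overwritten, z added): d = {'x': 26, 'y': 41, 'z': 20}
After line 3 (total = 26 + 41 + 20 = 87): d = {'x': 26, 'y': 41, 'z': 20, 'total': 87}

{'x': 26, 'y': 41, 'z': 20, 'total': 87}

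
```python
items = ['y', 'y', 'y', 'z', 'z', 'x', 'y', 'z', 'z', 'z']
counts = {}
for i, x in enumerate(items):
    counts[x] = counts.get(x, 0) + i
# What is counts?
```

Initial: counts = {}, items = ['y', 'y', 'y', 'z', 'z', 'x', 'y', 'z', 'z', 'z']
i=0, x='y': counts = {'y': 0}
i=1, x='y': counts = {'y': 1}
i=2, x='y': counts = {'y': 3}
i=3, x='z': counts = {'y': 3, 'z': 3}
i=4, x='z': counts = {'y': 3, 'z': 7}
i=5, x='x': counts = {'y': 3, 'z': 7, 'x': 5}
i=6, x='y': counts = {'y': 9, 'z': 7, 'x': 5}
i=7, x='z': counts = {'y': 9, 'z': 14, 'x': 5}
i=8, x='z': counts = {'y': 9, 'z': 22, 'x': 5}
i=9, x='z': counts = {'y': 9, 'z': 31, 'x': 5}

{'y': 9, 'z': 31, 'x': 5}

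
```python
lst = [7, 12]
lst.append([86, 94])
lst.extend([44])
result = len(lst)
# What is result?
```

After line 1: lst = [7, 12]
After line 2 (append adds [86, 94] as single element): lst = [7, 12, [86, 94]]
After line 3 (extend unpacks [44], adds 44): lst = [7, 12, [86, 94], 44]
After line 4: result = len(lst) = 4

4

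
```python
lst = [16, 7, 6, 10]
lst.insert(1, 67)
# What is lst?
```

[16, 67, 7, 6, 10]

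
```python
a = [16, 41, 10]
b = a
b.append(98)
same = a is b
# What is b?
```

After line 1: a = [16, 41, 10]
After line 2 (b = a is an alias, same object): a = [16, 41, 10], b = [16, 41, 10]
After line 3 (b.append mutates the shared list): a = [16, 41, 10, 98], b = [16, 41, 10, 98]
After line 4 (same = a is b; same object -> True): same = True

[16, 41, 10, 98]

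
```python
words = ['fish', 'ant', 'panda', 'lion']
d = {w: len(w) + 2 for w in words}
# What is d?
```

{'fish': 6, 'ant': 5, 'panda': 7, 'lion': 6}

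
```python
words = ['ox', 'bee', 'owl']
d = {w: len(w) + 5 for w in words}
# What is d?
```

{'ox': 7, 'bee': 8, 'owl': 8}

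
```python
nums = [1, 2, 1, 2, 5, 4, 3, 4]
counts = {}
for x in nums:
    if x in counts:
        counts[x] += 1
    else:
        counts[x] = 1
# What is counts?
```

Initial: counts = {}, nums = [1, 2, 1, 2, 5, 4, 3, 4]
See 1: counts = {1: 1}
See 2: counts = {1: 1, 2: 1}
See 1: counts = {1: 2, 2: 1}
See 2: counts = {1: 2, 2: 2}
See 5: counts = {1: 2, 2: 2, 5: 1}
See 4: counts = {1: 2, 2: 2, 5: 1, 4: 1}
See 3: counts = {1: 2, 2: 2, 5: 1, 4: 1, 3: 1}
See 4: counts = {1: 2, 2: 2, 5: 1, 4: 2, 3: 1}

{1: 2, 2: 2, 5: 1, 4: 2, 3: 1}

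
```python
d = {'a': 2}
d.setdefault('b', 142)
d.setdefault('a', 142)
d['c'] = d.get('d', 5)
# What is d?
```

After line 1: d = {'a': 2}
After line 2 (setdefault adds 'b'=142): d = {'a': 2, 'b': 142}
After line 3 (setdefault 'a' no-op, already exists): d = {'a': 2, 'b': 142}
After line 4 (get('d', 5) returns default since 'd' not in d): d = {'a': 2, 'b': 142, 'c': 5}

{'a': 2, 'b': 142, 'c': 5}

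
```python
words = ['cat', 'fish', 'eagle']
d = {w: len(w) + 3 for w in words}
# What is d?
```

{'cat': 6, 'fish': 7, 'eagle': 8}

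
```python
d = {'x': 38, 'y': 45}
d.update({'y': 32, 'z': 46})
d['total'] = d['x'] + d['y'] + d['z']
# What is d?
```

After line 1: d = {'x': 38, 'y': 45}
After line 2 (y overwritten, z added): d = {'x': 38, 'y': 32, 'z': 46}
After line 3 (total = 38 + 32 + 46 = 116): d = {'x': 38, 'y': 32, 'z': 46, 'total': 116}

{'x': 38, 'y': 32, 'z': 46, 'total': 116}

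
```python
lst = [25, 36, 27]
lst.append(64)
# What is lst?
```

[25, 36, 27, 64]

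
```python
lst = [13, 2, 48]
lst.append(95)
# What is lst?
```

[13, 2, 48, 95]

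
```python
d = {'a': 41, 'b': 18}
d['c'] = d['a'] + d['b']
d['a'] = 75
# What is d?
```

After line 1: d = {'a': 41, 'b': 18}
After line 2 (d['c'] = 41 + 18): d = {'a': 41, 'b': 18, 'c': 59}
After line 3: d = {'a': 75, 'b': 18, 'c': 59}

{'a': 75, 'b': 18, 'c': 59}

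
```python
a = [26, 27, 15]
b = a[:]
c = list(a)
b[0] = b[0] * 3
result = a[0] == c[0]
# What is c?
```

After line 1: a = [26, 27, 15]
After line 2 (b = a[:], copy): a = [26, 27, 15], b = [26, 27, 15]
After line 3 (c = list(a) is a copy, new object): c = [26, 27, 15]
After line 4 (b[0] = 26 * 3 = 78; only b mutates (copy)): a = [26, 27, 15], b = [78, 27, 15], c = [26, 27, 15]
After line 5 (a[0] = 26, c[0] = 26; result = True)

[26, 27, 15]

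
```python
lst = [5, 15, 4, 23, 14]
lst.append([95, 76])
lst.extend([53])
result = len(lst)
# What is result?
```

After line 1: lst = [5, 15, 4, 23, 14]
After line 2 (append adds [95, 76] as single element): lst = [5, 15, 4, 23, 14, [95, 76]]
After line 3 (extend unpacks [53], adds 53): lst = [5, 15, 4, 23, 14, [95, 76], 53]
After line 4: result = len(lst) = 7

7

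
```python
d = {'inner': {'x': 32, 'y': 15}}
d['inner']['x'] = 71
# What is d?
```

After line 1: d = {'inner': {'x': 32, 'y': 15}}
After line 2 (inner x overwritten): d = {'inner': {'x': 71, 'y': 15}}

{'inner': {'x': 71, 'y': 15}}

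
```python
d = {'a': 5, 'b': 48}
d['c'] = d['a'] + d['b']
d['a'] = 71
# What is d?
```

After line 1: d = {'a': 5, 'b': 48}
After line 2 (d['c'] = 5 + 48): d = {'a': 5, 'b': 48, 'c': 53}
After line 3: d = {'a': 71, 'b': 48, 'c': 53}

{'a': 71, 'b': 48, 'c': 53}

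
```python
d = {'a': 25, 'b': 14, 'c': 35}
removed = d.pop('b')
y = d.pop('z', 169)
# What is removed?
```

After line 1: d = {'a': 25, 'b': 14, 'c': 35}
After line 2 (pop 'b' returns 14): d = {'a': 25, 'c': 35}, removed = 14
After line 3 (pop 'z' missing, returns default 169): d = {'a': 25, 'c': 35}, y = 169

14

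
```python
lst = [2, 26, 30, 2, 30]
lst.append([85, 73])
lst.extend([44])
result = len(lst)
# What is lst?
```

After line 1: lst = [2, 26, 30, 2, 30]
After line 2 (append adds [85, 73] as single element): lst = [2, 26, 30, 2, 30, [85, 73]]
After line 3 (extend unpacks [44], adds 44): lst = [2, 26, 30, 2, 30, [85, 73], 44]
After line 4: result = len(lst) = 7

[2, 26, 30, 2, 30, [85, 73], 44]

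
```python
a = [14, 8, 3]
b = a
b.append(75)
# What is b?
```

After line 1: a = [14, 8, 3]
After line 2 (b = a is an alias, same object): a = [14, 8, 3], b = [14, 8, 3]
After line 3 (b.append mutates the shared list): a = [14, 8, 3, 75], b = [14, 8, 3, 75]

[14, 8, 3, 75]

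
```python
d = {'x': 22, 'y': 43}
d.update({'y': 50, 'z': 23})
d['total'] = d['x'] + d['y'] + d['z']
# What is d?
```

After line 1: d = {'x': 22, 'y': 43}
After line 2 (y overwritten, z added): d = {'x': 22, 'y': 50, 'z': 23}
After line 3 (total = 22 + 50 + 23 = 95): d = {'x': 22, 'y': 50, 'z': 23, 'total': 95}

{'x': 22, 'y': 50, 'z': 23, 'total': 95}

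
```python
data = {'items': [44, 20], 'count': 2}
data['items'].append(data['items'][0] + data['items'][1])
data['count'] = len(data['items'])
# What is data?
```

After line 1: data = {'items': [44, 20], 'count': 2}
After line 2 (append 44 + 20 = 64): data = {'items': [44, 20, 64], 'count': 2}
After line 3 (count = len(items) = 3): data = {'items': [44, 20, 64], 'count': 3}

{'items': [44, 20, 64], 'count': 3}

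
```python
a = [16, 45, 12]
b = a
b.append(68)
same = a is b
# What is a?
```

After line 1: a = [16, 45, 12]
After line 2 (b = a is an alias, same object): a = [16, 45, 12], b = [16, 45, 12]
After line 3 (b.append mutates the shared list): a = [16, 45, 12, 68], b = [16, 45, 12, 68]
After line 4 (same = a is b; same object -> True): same = True

[16, 45, 12, 68]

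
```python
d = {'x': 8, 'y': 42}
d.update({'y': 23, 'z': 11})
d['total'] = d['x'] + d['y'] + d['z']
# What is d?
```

After line 1: d = {'x': 8, 'y': 42}
After line 2 (y overwritten, z added): d = {'x': 8, 'y': 23, 'z': 11}
After line 3 (total = 8 + 23 + 11 = 42): d = {'x': 8, 'y': 23, 'z': 11, 'total': 42}

{'x': 8, 'y': 23, 'z': 11, 'total': 42}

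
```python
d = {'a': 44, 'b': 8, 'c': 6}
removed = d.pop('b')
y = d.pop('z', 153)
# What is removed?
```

After line 1: d = {'a': 44, 'b': 8, 'c': 6}
After line 2 (pop 'b' returns 8): d = {'a': 44, 'c': 6}, removed = 8
After line 3 (pop 'z' missing, returns default 153): d = {'a': 44, 'c': 6}, y = 153

8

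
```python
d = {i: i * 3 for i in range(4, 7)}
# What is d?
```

{4: 12, 5: 15, 6: 18}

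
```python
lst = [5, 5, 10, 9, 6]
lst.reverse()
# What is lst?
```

[6, 9, 10, 5, 5]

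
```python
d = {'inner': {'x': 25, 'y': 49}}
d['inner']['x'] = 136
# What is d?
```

After line 1: d = {'inner': {'x': 25, 'y': 49}}
After line 2 (inner x overwritten): d = {'inner': {'x': 136, 'y': 49}}

{'inner': {'x': 136, 'y': 49}}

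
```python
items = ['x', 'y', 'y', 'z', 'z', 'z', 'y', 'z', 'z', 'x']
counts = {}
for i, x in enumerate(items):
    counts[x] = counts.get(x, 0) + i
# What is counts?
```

Initial: counts = {}, items = ['x', 'y', 'y', 'z', 'z', 'z', 'y', 'z', 'z', 'x']
i=0, x='x': counts = {'x': 0}
i=1, x='y': counts = {'x': 0, 'y': 1}
i=2, x='y': counts = {'x': 0, 'y': 3}
i=3, x='z': counts = {'x': 0, 'y': 3, 'z': 3}
i=4, x='z': counts = {'x': 0, 'y': 3, 'z': 7}
i=5, x='z': counts = {'x': 0, 'y': 3, 'z': 12}
i=6, x='y': counts = {'x': 0, 'y': 9, 'z': 12}
i=7, x='z': counts = {'x': 0, 'y': 9, 'z': 19}
i=8, x='z': counts = {'x': 0, 'y': 9, 'z': 27}
i=9, x='x': counts = {'x': 9, 'y': 9, 'z': 27}

{'x': 9, 'y': 9, 'z': 27}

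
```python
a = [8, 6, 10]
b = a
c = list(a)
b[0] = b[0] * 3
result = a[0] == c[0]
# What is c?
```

After line 1: a = [8, 6, 10]
After line 2 (b = a, alias): a = [8, 6, 10], b = [8, 6, 10]
After line 3 (c = list(a) is a copy, new object): c = [8, 6, 10]
After line 4 (b[0] = 8 * 3 = 24; mutates shared a/b): a = b = [24, 6, 10], c = [8, 6, 10]
After line 5 (a[0] = 24, c[0] = 8; result = False)

[8, 6, 10]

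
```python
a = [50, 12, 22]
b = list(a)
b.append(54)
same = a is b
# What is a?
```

After line 1: a = [50, 12, 22]
After line 2 (b = list(a) is a shallow copy, new object): a = [50, 12, 22], b = [50, 12, 22]
After line 3 (append only mutates b): a = [50, 12, 22], b = [50, 12, 22, 54]
After line 4 (same = a is b; different objects -> False): same = False

[50, 12, 22]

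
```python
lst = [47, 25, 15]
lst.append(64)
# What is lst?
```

[47, 25, 15, 64]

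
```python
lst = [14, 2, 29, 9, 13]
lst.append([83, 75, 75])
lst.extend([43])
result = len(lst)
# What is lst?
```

After line 1: lst = [14, 2, 29, 9, 13]
After line 2 (append adds [83, 75, 75] as single element): lst = [14, 2, 29, 9, 13, [83, 75, 75]]
After line 3 (extend unpacks [43], adds 43): lst = [14, 2, 29, 9, 13, [83, 75, 75], 43]
After line 4: result = len(lst) = 7

[14, 2, 29, 9, 13, [83, 75, 75], 43]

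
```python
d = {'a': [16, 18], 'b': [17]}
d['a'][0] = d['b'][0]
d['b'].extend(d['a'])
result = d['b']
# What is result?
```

After line 1: d = {'a': [16, 18], 'b': [17]}
After line 2 (a[0] = b[0] = 17): d = {'a': [17, 18], 'b': [17]}
After line 3 (b.extend(a) appends [17, 18]): d = {'a': [17, 18], 'b': [17, 17, 18]}
After line 4: result = d['b'] = [17, 17, 18]

[17, 17, 18]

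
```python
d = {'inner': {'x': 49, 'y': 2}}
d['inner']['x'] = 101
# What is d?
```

After line 1: d = {'inner': {'x': 49, 'y': 2}}
After line 2 (inner x overwritten): d = {'inner': {'x': 101, 'y': 2}}

{'inner': {'x': 101, 'y': 2}}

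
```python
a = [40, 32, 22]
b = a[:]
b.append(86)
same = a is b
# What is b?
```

After line 1: a = [40, 32, 22]
After line 2 (b = a[:] is a shallow copy, new object): a = [40, 32, 22], b = [40, 32, 22]
After line 3 (append only mutates b): a = [40, 32, 22], b = [40, 32, 22, 86]
After line 4 (same = a is b; different objects -> False): same = False

[40, 32, 22, 86]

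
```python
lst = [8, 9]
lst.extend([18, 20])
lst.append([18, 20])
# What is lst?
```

After line 1: lst = [8, 9]
After line 2 (extend unpacks [18, 20]): lst = [8, 9, 18, 20]
After line 3 (append adds [18, 20] as single element): lst = [8, 9, 18, 20, [18, 20]]

[8, 9, 18, 20, [18, 20]]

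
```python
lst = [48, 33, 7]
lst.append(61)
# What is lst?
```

[48, 33, 7, 61]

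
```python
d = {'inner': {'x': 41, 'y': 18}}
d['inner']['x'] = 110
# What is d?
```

After line 1: d = {'inner': {'x': 41, 'y': 18}}
After line 2 (inner x overwritten): d = {'inner': {'x': 110, 'y': 18}}

{'inner': {'x': 110, 'y': 18}}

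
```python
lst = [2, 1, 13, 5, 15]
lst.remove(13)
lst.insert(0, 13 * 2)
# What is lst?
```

After line 1: lst = [2, 1, 13, 5, 15]
After line 2 (remove first 13): lst = [2, 1, 5, 15]
After line 3 (insert 26 at index 0): lst = [26, 2, 1, 5, 15]

[26, 2, 1, 5, 15]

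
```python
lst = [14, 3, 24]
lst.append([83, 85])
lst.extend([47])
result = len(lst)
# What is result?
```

After line 1: lst = [14, 3, 24]
After line 2 (append adds [83, 85] as single element): lst = [14, 3, 24, [83, 85]]
After line 3 (extend unpacks [47], adds 47): lst = [14, 3, 24, [83, 85], 47]
After line 4: result = len(lst) = 5

5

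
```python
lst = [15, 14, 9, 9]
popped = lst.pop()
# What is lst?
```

[15, 14, 9]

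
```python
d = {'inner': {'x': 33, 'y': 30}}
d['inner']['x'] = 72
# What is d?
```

After line 1: d = {'inner': {'x': 33, 'y': 30}}
After line 2 (inner x overwritten): d = {'inner': {'x': 72, 'y': 30}}

{'inner': {'x': 72, 'y': 30}}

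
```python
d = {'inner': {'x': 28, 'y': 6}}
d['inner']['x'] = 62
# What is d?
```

After line 1: d = {'inner': {'x': 28, 'y': 6}}
After line 2 (inner x overwritten): d = {'inner': {'x': 62, 'y': 6}}

{'inner': {'x': 62, 'y': 6}}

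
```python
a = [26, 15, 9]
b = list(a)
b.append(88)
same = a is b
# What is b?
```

After line 1: a = [26, 15, 9]
After line 2 (b = list(a) is a shallow copy, new object): a = [26, 15, 9], b = [26, 15, 9]
After line 3 (append only mutates b): a = [26, 15, 9], b = [26, 15, 9, 88]
After line 4 (same = a is b; different objects -> False): same = False

[26, 15, 9, 88]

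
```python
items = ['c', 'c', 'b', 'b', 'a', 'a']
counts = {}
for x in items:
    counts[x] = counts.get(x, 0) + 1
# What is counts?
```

Initial: counts = {}, items = ['c', 'c', 'b', 'b', 'a', 'a']
See 'c': counts = {'c': 1}
See 'c': counts = {'c': 2}
See 'b': counts = {'c': 2, 'b': 1}
See 'b': counts = {'c': 2, 'b': 2}
See 'a': counts = {'c': 2, 'b': 2, 'a': 1}
See 'a': counts = {'c': 2, 'b': 2, 'a': 2}

{'c': 2, 'b': 2, 'a': 2}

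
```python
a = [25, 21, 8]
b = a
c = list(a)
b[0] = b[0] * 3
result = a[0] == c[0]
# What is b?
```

After line 1: a = [25, 21, 8]
After line 2 (b = a, alias): a = [25, 21, 8], b = [25, 21, 8]
After line 3 (c = list(a) is a copy, new object): c = [25, 21, 8]
After line 4 (b[0] = 25 * 3 = 75; mutates shared a/b): a = b = [75, 21, 8], c = [25, 21, 8]
After line 5 (a[0] = 75, c[0] = 25; result = False)

[75, 21, 8]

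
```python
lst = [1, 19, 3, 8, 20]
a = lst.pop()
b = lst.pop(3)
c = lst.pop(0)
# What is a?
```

After line 1: lst = [1, 19, 3, 8, 20]
After line 2 (pop() -> a = 20): lst = [1, 19, 3, 8]
After line 3 (pop(3) -> b = 8): lst = [1, 19, 3]
After line 4 (pop(0) -> c = 1): lst = [19, 3]

20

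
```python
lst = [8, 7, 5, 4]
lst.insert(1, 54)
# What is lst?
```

[8, 54, 7, 5, 4]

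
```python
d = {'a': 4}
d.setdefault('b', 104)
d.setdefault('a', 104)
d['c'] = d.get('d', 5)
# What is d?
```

After line 1: d = {'a': 4}
After line 2 (setdefault adds 'b'=104): d = {'a': 4, 'b': 104}
After line 3 (setdefault 'a' no-op, already exists): d = {'a': 4, 'b': 104}
After line 4 (get('d', 5) returns default since 'd' not in d): d = {'a': 4, 'b': 104, 'c': 5}

{'a': 4, 'b': 104, 'c': 5}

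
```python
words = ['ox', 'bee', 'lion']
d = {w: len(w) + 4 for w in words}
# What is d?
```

{'ox': 6, 'bee': 7, 'lion': 8}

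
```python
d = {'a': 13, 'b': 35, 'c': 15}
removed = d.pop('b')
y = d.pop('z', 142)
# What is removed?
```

After line 1: d = {'a': 13, 'b': 35, 'c': 15}
After line 2 (pop 'b' returns 35): d = {'a': 13, 'c': 15}, removed = 35
After line 3 (pop 'z' missing, returns default 142): d = {'a': 13, 'c': 15}, y = 142

35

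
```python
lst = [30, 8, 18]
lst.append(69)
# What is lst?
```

[30, 8, 18, 69]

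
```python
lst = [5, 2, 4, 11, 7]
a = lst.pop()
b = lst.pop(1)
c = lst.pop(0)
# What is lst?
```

After line 1: lst = [5, 2, 4, 11, 7]
After line 2 (pop() -> a = 7): lst = [5, 2, 4, 11]
After line 3 (pop(1) -> b = 2): lst = [5, 4, 11]
After line 4 (pop(0) -> c = 5): lst = [4, 11]

[4, 11]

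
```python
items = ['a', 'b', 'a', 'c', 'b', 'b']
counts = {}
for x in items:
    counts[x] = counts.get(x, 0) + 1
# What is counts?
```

Initial: counts = {}, items = ['a', 'b', 'a', 'c', 'b', 'b']
See 'a': counts = {'a': 1}
See 'b': counts = {'a': 1, 'b': 1}
See 'a': counts = {'a': 2, 'b': 1}
See 'c': counts = {'a': 2, 'b': 1, 'c': 1}
See 'b': counts = {'a': 2, 'b': 2, 'c': 1}
See 'b': counts = {'a': 2, 'b': 3, 'c': 1}

{'a': 2, 'b': 3, 'c': 1}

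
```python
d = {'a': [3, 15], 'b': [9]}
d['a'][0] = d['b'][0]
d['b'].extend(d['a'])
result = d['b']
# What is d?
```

After line 1: d = {'a': [3, 15], 'b': [9]}
After line 2 (a[0] = b[0] = 9): d = {'a': [9, 15], 'b': [9]}
After line 3 (b.extend(a) appends [9, 15]): d = {'a': [9, 15], 'b': [9, 9, 15]}
After line 4: result = d['b'] = [9, 9, 15]

{'a': [9, 15], 'b': [9, 9, 15]}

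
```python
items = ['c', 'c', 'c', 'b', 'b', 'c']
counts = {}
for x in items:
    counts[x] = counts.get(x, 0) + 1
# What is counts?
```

Initial: counts = {}, items = ['c', 'c', 'c', 'b', 'b', 'c']
See 'c': counts = {'c': 1}
See 'c': counts = {'c': 2}
See 'c': counts = {'c': 3}
See 'b': counts = {'c': 3, 'b': 1}
See 'b': counts = {'c': 3, 'b': 2}
See 'c': counts = {'c': 4, 'b': 2}

{'c': 4, 'b': 2}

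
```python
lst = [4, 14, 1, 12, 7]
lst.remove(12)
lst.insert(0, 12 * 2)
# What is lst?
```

After line 1: lst = [4, 14, 1, 12, 7]
After line 2 (remove first 12): lst = [4, 14, 1, 7]
After line 3 (insert 24 at index 0): lst = [24, 4, 14, 1, 7]

[24, 4, 14, 1, 7]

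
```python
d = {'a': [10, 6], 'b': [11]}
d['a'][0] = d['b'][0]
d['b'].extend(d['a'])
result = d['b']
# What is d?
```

After line 1: d = {'a': [10, 6], 'b': [11]}
After line 2 (a[0] = b[0] = 11): d = {'a': [11, 6], 'b': [11]}
After line 3 (b.extend(a) appends [11, 6]): d = {'a': [11, 6], 'b': [11, 11, 6]}
After line 4: result = d['b'] = [11, 11, 6]

{'a': [11, 6], 'b': [11, 11, 6]}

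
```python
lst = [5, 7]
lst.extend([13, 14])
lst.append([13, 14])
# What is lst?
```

After line 1: lst = [5, 7]
After line 2 (extend unpacks [13, 14]): lst = [5, 7, 13, 14]
After line 3 (append adds [13, 14] as single element): lst = [5, 7, 13, 14, [13, 14]]

[5, 7, 13, 14, [13, 14]]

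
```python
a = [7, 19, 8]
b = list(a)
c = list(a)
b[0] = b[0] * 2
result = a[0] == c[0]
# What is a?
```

After line 1: a = [7, 19, 8]
After line 2 (b = list(a), copy): a = [7, 19, 8], b = [7, 19, 8]
After line 3 (c = list(a) is a copy, new object): c = [7, 19, 8]
After line 4 (b[0] = 7 * 2 = 14; only b mutates (copy)): a = [7, 19, 8], b = [14, 19, 8], c = [7, 19, 8]
After line 5 (a[0] = 7, c[0] = 7; result = True)

[7, 19, 8]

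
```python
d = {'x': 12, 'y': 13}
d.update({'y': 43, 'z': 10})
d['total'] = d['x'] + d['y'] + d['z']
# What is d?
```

After line 1: d = {'x': 12, 'y': 13}
After line 2 (y overwritten, z added): d = {'x': 12, 'y': 43, 'z': 10}
After line 3 (total = 12 + 43 + 10 = 65): d = {'x': 12, 'y': 43, 'z': 10, 'total': 65}

{'x': 12, 'y': 43, 'z': 10, 'total': 65}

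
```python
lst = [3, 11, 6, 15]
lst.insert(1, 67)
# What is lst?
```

[3, 67, 11, 6, 15]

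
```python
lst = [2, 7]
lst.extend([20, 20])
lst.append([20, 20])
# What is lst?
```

After line 1: lst = [2, 7]
After line 2 (extend unpacks [20, 20]): lst = [2, 7, 20, 20]
After line 3 (append adds [20, 20] as single element): lst = [2, 7, 20, 20, [20, 20]]

[2, 7, 20, 20, [20, 20]]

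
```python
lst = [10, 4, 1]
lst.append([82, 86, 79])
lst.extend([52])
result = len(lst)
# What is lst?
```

After line 1: lst = [10, 4, 1]
After line 2 (append adds [82, 86, 79] as single element): lst = [10, 4, 1, [82, 86, 79]]
After line 3 (extend unpacks [52], adds 52): lst = [10, 4, 1, [82, 86, 79], 52]
After line 4: result = len(lst) = 5

[10, 4, 1, [82, 86, 79], 52]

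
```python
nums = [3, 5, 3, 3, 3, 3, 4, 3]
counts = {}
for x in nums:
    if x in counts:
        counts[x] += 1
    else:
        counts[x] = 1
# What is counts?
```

Initial: counts = {}, nums = [3, 5, 3, 3, 3, 3, 4, 3]
See 3: counts = {3: 1}
See 5: counts = {3: 1, 5: 1}
See 3: counts = {3: 2, 5: 1}
See 3: counts = {3: 3, 5: 1}
See 3: counts = {3: 4, 5: 1}
See 3: counts = {3: 5, 5: 1}
See 4: counts = {3: 5, 5: 1, 4: 1}
See 3: counts = {3: 6, 5: 1, 4: 1}

{3: 6, 5: 1, 4: 1}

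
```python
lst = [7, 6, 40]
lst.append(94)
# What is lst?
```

[7, 6, 40, 94]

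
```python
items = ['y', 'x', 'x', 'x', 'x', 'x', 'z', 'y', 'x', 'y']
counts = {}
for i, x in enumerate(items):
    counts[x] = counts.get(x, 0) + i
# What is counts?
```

Initial: counts = {}, items = ['y', 'x', 'x', 'x', 'x', 'x', 'z', 'y', 'x', 'y']
i=0, x='y': counts = {'y': 0}
i=1, x='x': counts = {'y': 0, 'x': 1}
i=2, x='x': counts = {'y': 0, 'x': 3}
i=3, x='x': counts = {'y': 0, 'x': 6}
i=4, x='x': counts = {'y': 0, 'x': 10}
i=5, x='x': counts = {'y': 0, 'x': 15}
i=6, x='z': counts = {'y': 0, 'x': 15, 'z': 6}
i=7, x='y': counts = {'y': 7, 'x': 15, 'z': 6}
i=8, x='x': counts = {'y': 7, 'x': 23, 'z': 6}
i=9, x='y': counts = {'y': 16, 'x': 23, 'z': 6}

{'y': 16, 'x': 23, 'z': 6}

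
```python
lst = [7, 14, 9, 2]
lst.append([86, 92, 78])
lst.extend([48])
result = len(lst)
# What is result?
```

After line 1: lst = [7, 14, 9, 2]
After line 2 (append adds [86, 92, 78] as single element): lst = [7, 14, 9, 2, [86, 92, 78]]
After line 3 (extend unpacks [48], adds 48): lst = [7, 14, 9, 2, [86, 92, 78], 48]
After line 4: result = len(lst) = 6

6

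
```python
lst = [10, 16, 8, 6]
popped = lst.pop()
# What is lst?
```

[10, 16, 8]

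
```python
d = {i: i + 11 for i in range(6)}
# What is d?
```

{0: 11, 1: 12, 2: 13, 3: 14, 4: 15, 5: 16}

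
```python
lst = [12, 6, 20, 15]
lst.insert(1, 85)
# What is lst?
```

[12, 85, 6, 20, 15]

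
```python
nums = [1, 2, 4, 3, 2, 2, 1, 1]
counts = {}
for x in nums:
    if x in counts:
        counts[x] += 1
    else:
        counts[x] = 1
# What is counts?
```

Initial: counts = {}, nums = [1, 2, 4, 3, 2, 2, 1, 1]
See 1: counts = {1: 1}
See 2: counts = {1: 1, 2: 1}
See 4: counts = {1: 1, 2: 1, 4: 1}
See 3: counts = {1: 1, 2: 1, 4: 1, 3: 1}
See 2: counts = {1: 1, 2: 2, 4: 1, 3: 1}
See 2: counts = {1: 1, 2: 3, 4: 1, 3: 1}
See 1: counts = {1: 2, 2: 3, 4: 1, 3: 1}
See 1: counts = {1: 3, 2: 3, 4: 1, 3: 1}

{1: 3, 2: 3, 4: 1, 3: 1}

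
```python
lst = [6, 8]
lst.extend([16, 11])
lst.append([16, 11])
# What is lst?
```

After line 1: lst = [6, 8]
After line 2 (extend unpacks [16, 11]): lst = [6, 8, 16, 11]
After line 3 (append adds [16, 11] as single element): lst = [6, 8, 16, 11, [16, 11]]

[6, 8, 16, 11, [16, 11]]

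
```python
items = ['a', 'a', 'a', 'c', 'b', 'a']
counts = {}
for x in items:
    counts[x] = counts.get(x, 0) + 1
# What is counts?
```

Initial: counts = {}, items = ['a', 'a', 'a', 'c', 'b', 'a']
See 'a': counts = {'a': 1}
See 'a': counts = {'a': 2}
See 'a': counts = {'a': 3}
See 'c': counts = {'a': 3, 'c': 1}
See 'b': counts = {'a': 3, 'c': 1, 'b': 1}
See 'a': counts = {'a': 4, 'c': 1, 'b': 1}

{'a': 4, 'c': 1, 'b': 1}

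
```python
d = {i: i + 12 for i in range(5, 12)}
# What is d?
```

{5: 17, 6: 18, 7: 19, 8: 20, 9: 21, 10: 22, 11: 23}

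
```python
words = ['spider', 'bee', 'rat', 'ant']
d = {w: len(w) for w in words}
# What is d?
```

{'spider': 6, 'bee': 3, 'rat': 3, 'ant': 3}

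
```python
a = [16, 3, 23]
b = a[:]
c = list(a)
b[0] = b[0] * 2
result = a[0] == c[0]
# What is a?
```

After line 1: a = [16, 3, 23]
After line 2 (b = a[:], copy): a = [16, 3, 23], b = [16, 3, 23]
After line 3 (c = list(a) is a copy, new object): c = [16, 3, 23]
After line 4 (b[0] = 16 * 2 = 32; only b mutates (copy)): a = [16, 3, 23], b = [32, 3, 23], c = [16, 3, 23]
After line 5 (a[0] = 16, c[0] = 16; result = True)

[16, 3, 23]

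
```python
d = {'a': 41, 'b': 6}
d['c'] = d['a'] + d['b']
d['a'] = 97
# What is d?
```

After line 1: d = {'a': 41, 'b': 6}
After line 2 (d['c'] = 41 + 6): d = {'a': 41, 'b': 6, 'c': 47}
After line 3: d = {'a': 97, 'b': 6, 'c': 47}

{'a': 97, 'b': 6, 'c': 47}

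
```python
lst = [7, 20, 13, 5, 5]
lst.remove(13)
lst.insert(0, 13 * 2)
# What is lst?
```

After line 1: lst = [7, 20, 13, 5, 5]
After line 2 (remove first 13): lst = [7, 20, 5, 5]
After line 3 (insert 26 at index 0): lst = [26, 7, 20, 5, 5]

[26, 7, 20, 5, 5]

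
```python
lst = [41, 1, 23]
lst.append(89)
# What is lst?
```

[41, 1, 23, 89]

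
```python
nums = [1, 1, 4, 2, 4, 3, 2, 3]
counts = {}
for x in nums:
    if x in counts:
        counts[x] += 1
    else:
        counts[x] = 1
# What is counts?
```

Initial: counts = {}, nums = [1, 1, 4, 2, 4, 3, 2, 3]
See 1: counts = {1: 1}
See 1: counts = {1: 2}
See 4: counts = {1: 2, 4: 1}
See 2: counts = {1: 2, 4: 1, 2: 1}
See 4: counts = {1: 2, 4: 2, 2: 1}
See 3: counts = {1: 2, 4: 2, 2: 1, 3: 1}
See 2: counts = {1: 2, 4: 2, 2: 2, 3: 1}
See 3: counts = {1: 2, 4: 2, 2: 2, 3: 2}

{1: 2, 4: 2, 2: 2, 3: 2}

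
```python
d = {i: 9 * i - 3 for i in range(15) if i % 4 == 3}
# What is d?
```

{3: 24, 7: 60, 11: 96}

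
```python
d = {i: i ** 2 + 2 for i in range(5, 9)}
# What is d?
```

{5: 27, 6: 38, 7: 51, 8: 66}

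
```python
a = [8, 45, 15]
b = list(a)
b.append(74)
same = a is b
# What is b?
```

After line 1: a = [8, 45, 15]
After line 2 (b = list(a) is a shallow copy, new object): a = [8, 45, 15], b = [8, 45, 15]
After line 3 (append only mutates b): a = [8, 45, 15], b = [8, 45, 15, 74]
After line 4 (same = a is b; different objects -> False): same = False

[8, 45, 15, 74]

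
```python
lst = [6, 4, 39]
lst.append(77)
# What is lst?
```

[6, 4, 39, 77]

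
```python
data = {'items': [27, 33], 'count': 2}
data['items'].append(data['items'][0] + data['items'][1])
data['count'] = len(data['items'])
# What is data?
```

After line 1: data = {'items': [27, 33], 'count': 2}
After line 2 (append 27 + 33 = 60): data = {'items': [27, 33, 60], 'count': 2}
After line 3 (count = len(items) = 3): data = {'items': [27, 33, 60], 'count': 3}

{'items': [27, 33, 60], 'count': 3}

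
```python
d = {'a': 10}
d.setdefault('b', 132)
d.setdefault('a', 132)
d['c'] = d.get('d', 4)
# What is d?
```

After line 1: d = {'a': 10}
After line 2 (setdefault adds 'b'=132): d = {'a': 10, 'b': 132}
After line 3 (setdefault 'a' no-op, already exists): d = {'a': 10, 'b': 132}
After line 4 (get('d', 4) returns default since 'd' not in d): d = {'a': 10, 'b': 132, 'c': 4}

{'a': 10, 'b': 132, 'c': 4}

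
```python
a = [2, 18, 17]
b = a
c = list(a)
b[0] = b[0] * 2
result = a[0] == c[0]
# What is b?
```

After line 1: a = [2, 18, 17]
After line 2 (b = a, alias): a = [2, 18, 17], b = [2, 18, 17]
After line 3 (c = list(a) is a copy, new object): c = [2, 18, 17]
After line 4 (b[0] = 2 * 2 = 4; mutates shared a/b): a = b = [4, 18, 17], c = [2, 18, 17]
After line 5 (a[0] = 4, c[0] = 2; result = False)

[4, 18, 17]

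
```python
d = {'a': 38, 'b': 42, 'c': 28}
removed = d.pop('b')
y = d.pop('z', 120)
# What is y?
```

After line 1: d = {'a': 38, 'b': 42, 'c': 28}
After line 2 (pop 'b' returns 42): d = {'a': 38, 'c': 28}, removed = 42
After line 3 (pop 'z' missing, returns default 120): d = {'a': 38, 'c': 28}, y = 120

120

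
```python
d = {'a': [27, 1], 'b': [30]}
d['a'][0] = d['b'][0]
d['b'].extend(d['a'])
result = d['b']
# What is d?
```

After line 1: d = {'a': [27, 1], 'b': [30]}
After line 2 (a[0] = b[0] = 30): d = {'a': [30, 1], 'b': [30]}
After line 3 (b.extend(a) appends [30, 1]): d = {'a': [30, 1], 'b': [30, 30, 1]}
After line 4: result = d['b'] = [30, 30, 1]

{'a': [30, 1], 'b': [30, 30, 1]}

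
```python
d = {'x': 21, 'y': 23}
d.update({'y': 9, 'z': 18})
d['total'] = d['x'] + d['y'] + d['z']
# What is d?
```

After line 1: d = {'x': 21, 'y': 23}
After line 2 (y overwritten, z added): d = {'x': 21, 'y': 9, 'z': 18}
After line 3 (total = 21 + 9 + 18 = 48): d = {'x': 21, 'y': 9, 'z': 18, 'total': 48}

{'x': 21, 'y': 9, 'z': 18, 'total': 48}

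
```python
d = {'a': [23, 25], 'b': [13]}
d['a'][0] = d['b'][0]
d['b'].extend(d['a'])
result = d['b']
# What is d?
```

After line 1: d = {'a': [23, 25], 'b': [13]}
After line 2 (a[0] = b[0] = 13): d = {'a': [13, 25], 'b': [13]}
After line 3 (b.extend(a) appends [13, 25]): d = {'a': [13, 25], 'b': [13, 13, 25]}
After line 4: result = d['b'] = [13, 13, 25]

{'a': [13, 25], 'b': [13, 13, 25]}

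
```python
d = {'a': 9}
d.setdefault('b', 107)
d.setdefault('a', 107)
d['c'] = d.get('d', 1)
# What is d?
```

After line 1: d = {'a': 9}
After line 2 (setdefault adds 'b'=107): d = {'a': 9, 'b': 107}
After line 3 (setdefault 'a' no-op, already exists): d = {'a': 9, 'b': 107}
After line 4 (get('d', 1) returns default since 'd' not in d): d = {'a': 9, 'b': 107, 'c': 1}

{'a': 9, 'b': 107, 'c': 1}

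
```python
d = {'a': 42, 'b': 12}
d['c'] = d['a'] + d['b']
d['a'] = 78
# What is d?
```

After line 1: d = {'a': 42, 'b': 12}
After line 2 (d['c'] = 42 + 12): d = {'a': 42, 'b': 12, 'c': 54}
After line 3: d = {'a': 78, 'b': 12, 'c': 54}

{'a': 78, 'b': 12, 'c': 54}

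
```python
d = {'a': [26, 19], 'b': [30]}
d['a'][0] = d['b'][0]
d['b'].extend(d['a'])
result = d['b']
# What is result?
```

After line 1: d = {'a': [26, 19], 'b': [30]}
After line 2 (a[0] = b[0] = 30): d = {'a': [30, 19], 'b': [30]}
After line 3 (b.extend(a) appends [30, 19]): d = {'a': [30, 19], 'b': [30, 30, 19]}
After line 4: result = d['b'] = [30, 30, 19]

[30, 30, 19]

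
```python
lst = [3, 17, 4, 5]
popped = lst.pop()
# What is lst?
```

[3, 17, 4]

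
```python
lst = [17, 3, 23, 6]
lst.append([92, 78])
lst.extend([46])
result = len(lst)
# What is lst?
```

After line 1: lst = [17, 3, 23, 6]
After line 2 (append adds [92, 78] as single element): lst = [17, 3, 23, 6, [92, 78]]
After line 3 (extend unpacks [46], adds 46): lst = [17, 3, 23, 6, [92, 78], 46]
After line 4: result = len(lst) = 6

[17, 3, 23, 6, [92, 78], 46]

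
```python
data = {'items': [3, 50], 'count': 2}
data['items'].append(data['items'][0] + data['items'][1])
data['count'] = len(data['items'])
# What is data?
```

After line 1: data = {'items': [3, 50], 'count': 2}
After line 2 (append 3 + 50 = 53): data = {'items': [3, 50, 53], 'count': 2}
After line 3 (count = len(items) = 3): data = {'items': [3, 50, 53], 'count': 3}

{'items': [3, 50, 53], 'count': 3}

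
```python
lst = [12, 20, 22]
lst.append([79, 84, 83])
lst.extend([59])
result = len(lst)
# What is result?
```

After line 1: lst = [12, 20, 22]
After line 2 (append adds [79, 84, 83] as single element): lst = [12, 20, 22, [79, 84, 83]]
After line 3 (extend unpacks [59], adds 59): lst = [12, 20, 22, [79, 84, 83], 59]
After line 4: result = len(lst) = 5

5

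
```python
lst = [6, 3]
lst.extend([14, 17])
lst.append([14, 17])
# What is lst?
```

After line 1: lst = [6, 3]
After line 2 (extend unpacks [14, 17]): lst = [6, 3, 14, 17]
After line 3 (append adds [14, 17] as single element): lst = [6, 3, 14, 17, [14, 17]]

[6, 3, 14, 17, [14, 17]]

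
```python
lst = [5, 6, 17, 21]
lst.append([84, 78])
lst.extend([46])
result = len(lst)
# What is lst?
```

After line 1: lst = [5, 6, 17, 21]
After line 2 (append adds [84, 78] as single element): lst = [5, 6, 17, 21, [84, 78]]
After line 3 (extend unpacks [46], adds 46): lst = [5, 6, 17, 21, [84, 78], 46]
After line 4: result = len(lst) = 6

[5, 6, 17, 21, [84, 78], 46]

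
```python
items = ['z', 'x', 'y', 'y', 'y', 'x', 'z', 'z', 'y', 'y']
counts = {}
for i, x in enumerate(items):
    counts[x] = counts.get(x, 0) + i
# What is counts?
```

Initial: counts = {}, items = ['z', 'x', 'y', 'y', 'y', 'x', 'z', 'z', 'y', 'y']
i=0, x='z': counts = {'z': 0}
i=1, x='x': counts = {'z': 0, 'x': 1}
i=2, x='y': counts = {'z': 0, 'x': 1, 'y': 2}
i=3, x='y': counts = {'z': 0, 'x': 1, 'y': 5}
i=4, x='y': counts = {'z': 0, 'x': 1, 'y': 9}
i=5, x='x': counts = {'z': 0, 'x': 6, 'y': 9}
i=6, x='z': counts = {'z': 6, 'x': 6, 'y': 9}
i=7, x='z': counts = {'z': 13, 'x': 6, 'y': 9}
i=8, x='y': counts = {'z': 13, 'x': 6, 'y': 17}
i=9, x='y': counts = {'z': 13, 'x': 6, 'y': 26}

{'z': 13, 'x': 6, 'y': 26}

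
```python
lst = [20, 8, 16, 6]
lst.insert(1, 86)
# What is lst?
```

[20, 86, 8, 16, 6]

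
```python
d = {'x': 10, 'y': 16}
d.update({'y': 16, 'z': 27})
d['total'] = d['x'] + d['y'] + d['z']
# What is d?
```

After line 1: d = {'x': 10, 'y': 16}
After line 2 (y overwritten, z added): d = {'x': 10, 'y': 16, 'z': 27}
After line 3 (total = 10 + 16 + 27 = 53): d = {'x': 10, 'y': 16, 'z': 27, 'total': 53}

{'x': 10, 'y': 16, 'z': 27, 'total': 53}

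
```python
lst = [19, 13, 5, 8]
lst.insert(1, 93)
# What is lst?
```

[19, 93, 13, 5, 8]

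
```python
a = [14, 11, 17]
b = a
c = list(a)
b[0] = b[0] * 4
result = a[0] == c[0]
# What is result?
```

After line 1: a = [14, 11, 17]
After line 2 (b = a, alias): a = [14, 11, 17], b = [14, 11, 17]
After line 3 (c = list(a) is a copy, new object): c = [14, 11, 17]
After line 4 (b[0] = 14 * 4 = 56; mutates shared a/b): a = b = [56, 11, 17], c = [14, 11, 17]
After line 5 (a[0] = 56, c[0] = 14; result = False)

False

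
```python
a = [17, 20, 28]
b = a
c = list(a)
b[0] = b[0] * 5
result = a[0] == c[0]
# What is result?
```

After line 1: a = [17, 20, 28]
After line 2 (b = a, alias): a = [17, 20, 28], b = [17, 20, 28]
After line 3 (c = list(a) is a copy, new object): c = [17, 20, 28]
After line 4 (b[0] = 17 * 5 = 85; mutates shared a/b): a = b = [85, 20, 28], c = [17, 20, 28]
After line 5 (a[0] = 85, c[0] = 17; result = False)

False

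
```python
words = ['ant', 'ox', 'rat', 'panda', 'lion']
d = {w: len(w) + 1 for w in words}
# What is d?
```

{'ant': 4, 'ox': 3, 'rat': 4, 'panda': 6, 'lion': 5}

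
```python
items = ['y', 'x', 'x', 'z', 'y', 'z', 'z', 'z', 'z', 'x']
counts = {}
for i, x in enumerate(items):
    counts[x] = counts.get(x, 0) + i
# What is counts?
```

Initial: counts = {}, items = ['y', 'x', 'x', 'z', 'y', 'z', 'z', 'z', 'z', 'x']
i=0, x='y': counts = {'y': 0}
i=1, x='x': counts = {'y': 0, 'x': 1}
i=2, x='x': counts = {'y': 0, 'x': 3}
i=3, x='z': counts = {'y': 0, 'x': 3, 'z': 3}
i=4, x='y': counts = {'y': 4, 'x': 3, 'z': 3}
i=5, x='z': counts = {'y': 4, 'x': 3, 'z': 8}
i=6, x='z': counts = {'y': 4, 'x': 3, 'z': 14}
i=7, x='z': counts = {'y': 4, 'x': 3, 'z': 21}
i=8, x='z': counts = {'y': 4, 'x': 3, 'z': 29}
i=9, x='x': counts = {'y': 4, 'x': 12, 'z': 29}

{'y': 4, 'x': 12, 'z': 29}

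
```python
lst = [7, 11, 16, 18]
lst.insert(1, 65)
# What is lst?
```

[7, 65, 11, 16, 18]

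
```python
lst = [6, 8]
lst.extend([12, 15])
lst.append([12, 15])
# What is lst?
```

After line 1: lst = [6, 8]
After line 2 (extend unpacks [12, 15]): lst = [6, 8, 12, 15]
After line 3 (append adds [12, 15] as single element): lst = [6, 8, 12, 15, [12, 15]]

[6, 8, 12, 15, [12, 15]]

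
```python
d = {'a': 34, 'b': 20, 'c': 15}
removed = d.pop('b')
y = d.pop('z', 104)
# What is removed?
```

After line 1: d = {'a': 34, 'b': 20, 'c': 15}
After line 2 (pop 'b' returns 20): d = {'a': 34, 'c': 15}, removed = 20
After line 3 (pop 'z' missing, returns default 104): d = {'a': 34, 'c': 15}, y = 104

20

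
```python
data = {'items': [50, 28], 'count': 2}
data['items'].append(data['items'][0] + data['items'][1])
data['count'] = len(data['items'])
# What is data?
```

After line 1: data = {'items': [50, 28], 'count': 2}
After line 2 (append 50 + 28 = 78): data = {'items': [50, 28, 78], 'count': 2}
After line 3 (count = len(items) = 3): data = {'items': [50, 28, 78], 'count': 3}

{'items': [50, 28, 78], 'count': 3}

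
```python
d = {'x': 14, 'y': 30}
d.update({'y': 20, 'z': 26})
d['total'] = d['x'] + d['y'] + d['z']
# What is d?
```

After line 1: d = {'x': 14, 'y': 30}
After line 2 (y overwritten, z added): d = {'x': 14, 'y': 20, 'z': 26}
After line 3 (total = 14 + 20 + 26 = 60): d = {'x': 14, 'y': 20, 'z': 26, 'total': 60}

{'x': 14, 'y': 20, 'z': 26, 'total': 60}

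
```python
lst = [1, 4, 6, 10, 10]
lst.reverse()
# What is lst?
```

[10, 10, 6, 4, 1]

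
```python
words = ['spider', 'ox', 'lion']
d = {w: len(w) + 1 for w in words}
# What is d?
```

{'spider': 7, 'ox': 3, 'lion': 5}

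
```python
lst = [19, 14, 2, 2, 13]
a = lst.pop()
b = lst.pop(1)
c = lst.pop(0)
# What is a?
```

After line 1: lst = [19, 14, 2, 2, 13]
After line 2 (pop() -> a = 13): lst = [19, 14, 2, 2]
After line 3 (pop(1) -> b = 14): lst = [19, 2, 2]
After line 4 (pop(0) -> c = 19): lst = [2, 2]

13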